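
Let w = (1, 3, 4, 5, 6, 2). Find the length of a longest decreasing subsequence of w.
2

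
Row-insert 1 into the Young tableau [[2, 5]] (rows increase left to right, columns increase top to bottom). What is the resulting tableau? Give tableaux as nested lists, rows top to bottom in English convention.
[[1, 5], [2]]

In row 1, 1 replaces 2 (the leftmost entry greater than 1); 2 is bumped to row 2. 2 starts a new row 2. The new tableau is [[1, 5], [2]].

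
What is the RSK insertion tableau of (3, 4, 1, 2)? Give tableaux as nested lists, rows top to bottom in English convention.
P = [[1, 2], [3, 4]]

Insert 3: appended to row 1. P = [[3]].
Insert 4: appended to row 1. P = [[3, 4]].
Insert 1: 1 bumps 3 from row 1; 3 starts row 2. P = [[1, 4], [3]].
Insert 2: 2 bumps 4 from row 1; 4 appends to row 2. P = [[1, 2], [3, 4]].

So P = [[1, 2], [3, 4]].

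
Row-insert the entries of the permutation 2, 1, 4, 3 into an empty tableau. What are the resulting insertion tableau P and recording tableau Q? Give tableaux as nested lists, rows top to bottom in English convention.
Insert each entry of the permutation into P by Schensted row insertion, recording in Q the position of each new cell.

Insert 2: appended to row 1. P = [[2]].
Insert 1: 1 bumps 2 from row 1; 2 starts row 2. P = [[1], [2]].
Insert 4: appended to row 1. P = [[1, 4], [2]].
Insert 3: 3 bumps 4 from row 1; 4 appends to row 2. P = [[1, 3], [2, 4]].

So P = [[1, 3], [2, 4]], Q = [[1, 3], [2, 4]].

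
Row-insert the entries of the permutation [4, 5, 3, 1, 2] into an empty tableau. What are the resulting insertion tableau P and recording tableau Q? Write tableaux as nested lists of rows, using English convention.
P = [[1, 2], [3, 5], [4]], Q = [[1, 2], [3, 5], [4]]

Insert each entry of the permutation into P by Schensted row insertion, recording in Q the position of each new cell.

Insert 4: appended to row 1. P = [[4]], Q = [[1]].
Insert 5: appended to row 1. P = [[4, 5]], Q = [[1, 2]].
Insert 3: 3 bumps 4 from row 1; 4 starts row 2. P = [[3, 5], [4]], Q = [[1, 2], [3]].
Insert 1: 1 bumps 3 from row 1; 3 bumps 4 from row 2; 4 starts row 3. P = [[1, 5], [3], [4]], Q = [[1, 2], [3], [4]].
Insert 2: 2 bumps 5 from row 1; 5 appends to row 2. P = [[1, 2], [3, 5], [4]], Q = [[1, 2], [3, 5], [4]].

So P = [[1, 2], [3, 5], [4]], Q = [[1, 2], [3, 5], [4]].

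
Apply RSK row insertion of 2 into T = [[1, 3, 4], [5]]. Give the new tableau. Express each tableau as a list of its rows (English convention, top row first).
[[1, 2, 4], [3], [5]]

In row 1, 2 replaces 3 (the leftmost entry greater than 2); 3 is bumped to row 2. In row 2, 3 replaces 5 (the leftmost entry greater than 3); 5 is bumped to row 3. 5 starts a new row 3. The new tableau is [[1, 2, 4], [3], [5]].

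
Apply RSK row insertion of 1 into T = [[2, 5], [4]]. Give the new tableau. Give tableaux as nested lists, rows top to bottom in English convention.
[[1, 5], [2], [4]]

In row 1, 1 replaces 2 (the leftmost entry greater than 1); 2 is bumped to row 2. In row 2, 2 replaces 4 (the leftmost entry greater than 2); 4 is bumped to row 3. 4 starts a new row 3. The new tableau is [[1, 5], [2], [4]].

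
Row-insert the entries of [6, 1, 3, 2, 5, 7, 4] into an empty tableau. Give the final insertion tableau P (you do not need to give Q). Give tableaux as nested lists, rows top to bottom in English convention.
P = [[1, 2, 4, 7], [3, 5], [6]]

Insert 6: appended to row 1. P = [[6]].
Insert 1: 1 bumps 6 from row 1; 6 starts row 2. P = [[1], [6]].
Insert 3: appended to row 1. P = [[1, 3], [6]].
Insert 2: 2 bumps 3 from row 1; 3 bumps 6 from row 2; 6 starts row 3. P = [[1, 2], [3], [6]].
Insert 5: appended to row 1. P = [[1, 2, 5], [3], [6]].
Insert 7: appended to row 1. P = [[1, 2, 5, 7], [3], [6]].
Insert 4: 4 bumps 5 from row 1; 5 appends to row 2. P = [[1, 2, 4, 7], [3, 5], [6]].

So P = [[1, 2, 4, 7], [3, 5], [6]].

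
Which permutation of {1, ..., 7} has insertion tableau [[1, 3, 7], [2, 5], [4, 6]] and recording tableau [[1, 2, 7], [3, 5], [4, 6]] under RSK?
4 6 2 1 5 3 7

Reverse RSK: for i = n, n-1, ..., 1, locate i in Q, remove the corresponding corner cell from P, and reverse-bump its entry up through P; the value ejected from row 1 is w(i).

So w = 4 6 2 1 5 3 7.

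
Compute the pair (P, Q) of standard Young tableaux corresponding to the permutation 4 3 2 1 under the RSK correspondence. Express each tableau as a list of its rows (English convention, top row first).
Insert each entry of the permutation into P by Schensted row insertion, recording in Q the position of each new cell.

Insert 4: appended to row 1. P = [[4]].
Insert 3: 3 bumps 4 from row 1; 4 starts row 2. P = [[3], [4]].
Insert 2: 2 bumps 3 from row 1; 3 bumps 4 from row 2; 4 starts row 3. P = [[2], [3], [4]].
Insert 1: 1 bumps 2 from row 1; 2 bumps 3 from row 2; 3 bumps 4 from row 3; 4 starts row 4. P = [[1], [2], [3], [4]].

So P = [[1], [2], [3], [4]], Q = [[1], [2], [3], [4]].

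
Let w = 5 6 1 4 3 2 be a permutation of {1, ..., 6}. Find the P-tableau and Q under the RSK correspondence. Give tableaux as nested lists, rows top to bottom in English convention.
Insert each entry of the permutation into P by Schensted row insertion, recording in Q the position of each new cell.

After inserting 5: P = [[5]].
After inserting 6: P = [[5, 6]].
After inserting 1: P = [[1, 6], [5]].
After inserting 4: P = [[1, 4], [5, 6]].
After inserting 3: P = [[1, 3], [4, 6], [5]].
After inserting 2: P = [[1, 2], [3, 6], [4], [5]].

So P = [[1, 2], [3, 6], [4], [5]], Q = [[1, 2], [3, 4], [5], [6]].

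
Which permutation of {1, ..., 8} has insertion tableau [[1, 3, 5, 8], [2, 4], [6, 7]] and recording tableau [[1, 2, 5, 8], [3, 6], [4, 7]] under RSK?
Reverse RSK: for i = n, n-1, ..., 1, locate i in Q, remove the corresponding corner cell from P, and reverse-bump its entry up through P; the value ejected from row 1 is w(i).

So w = 2 6 4 1 7 5 3 8.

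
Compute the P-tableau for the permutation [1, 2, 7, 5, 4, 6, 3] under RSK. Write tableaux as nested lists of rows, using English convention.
P = [[1, 2, 3, 6], [4], [5], [7]]

Insert 1: appended to row 1. P = [[1]].
Insert 2: appended to row 1. P = [[1, 2]].
Insert 7: appended to row 1. P = [[1, 2, 7]].
Insert 5: 5 bumps 7 from row 1; 7 starts row 2. P = [[1, 2, 5], [7]].
Insert 4: 4 bumps 5 from row 1; 5 bumps 7 from row 2; 7 starts row 3. P = [[1, 2, 4], [5], [7]].
Insert 6: appended to row 1. P = [[1, 2, 4, 6], [5], [7]].
Insert 3: 3 bumps 4 from row 1; 4 bumps 5 from row 2; 5 bumps 7 from row 3; 7 starts row 4. P = [[1, 2, 3, 6], [4], [5], [7]].

So P = [[1, 2, 3, 6], [4], [5], [7]].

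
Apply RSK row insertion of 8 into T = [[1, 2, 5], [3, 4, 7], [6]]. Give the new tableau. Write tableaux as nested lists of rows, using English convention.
8 is larger than every entry of row 1, so it is appended to row 1. The new tableau is [[1, 2, 5, 8], [3, 4, 7], [6]].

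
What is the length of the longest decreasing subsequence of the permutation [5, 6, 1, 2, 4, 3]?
3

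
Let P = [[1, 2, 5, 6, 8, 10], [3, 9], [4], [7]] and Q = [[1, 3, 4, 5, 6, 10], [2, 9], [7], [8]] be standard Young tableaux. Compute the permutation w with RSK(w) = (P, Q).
7 1 4 5 6 9 3 2 8 10

Reverse RSK: for i = n, n-1, ..., 1, locate i in Q, remove the corresponding corner cell from P, and reverse-bump its entry up through P; the value ejected from row 1 is w(i).

So w = 7 1 4 5 6 9 3 2 8 10.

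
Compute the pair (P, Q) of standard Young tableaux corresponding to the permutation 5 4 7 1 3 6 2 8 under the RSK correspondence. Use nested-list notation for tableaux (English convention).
Insert each entry of the permutation into P by Schensted row insertion, recording in Q the position of each new cell.

Insert 5: appended to row 1. P = [[5]], Q = [[1]].
Insert 4: 4 bumps 5 from row 1; 5 starts row 2. P = [[4], [5]], Q = [[1], [2]].
Insert 7: appended to row 1. P = [[4, 7], [5]], Q = [[1, 3], [2]].
Insert 1: 1 bumps 4 from row 1; 4 bumps 5 from row 2; 5 starts row 3. P = [[1, 7], [4], [5]], Q = [[1, 3], [2], [4]].
Insert 3: 3 bumps 7 from row 1; 7 appends to row 2. P = [[1, 3], [4, 7], [5]], Q = [[1, 3], [2, 5], [4]].
Insert 6: appended to row 1. P = [[1, 3, 6], [4, 7], [5]], Q = [[1, 3, 6], [2, 5], [4]].
Insert 2: 2 bumps 3 from row 1; 3 bumps 4 from row 2; 4 bumps 5 from row 3; 5 starts row 4. P = [[1, 2, 6], [3, 7], [4], [5]], Q = [[1, 3, 6], [2, 5], [4], [7]].
Insert 8: appended to row 1. P = [[1, 2, 6, 8], [3, 7], [4], [5]], Q = [[1, 3, 6, 8], [2, 5], [4], [7]].

So P = [[1, 2, 6, 8], [3, 7], [4], [5]], Q = [[1, 3, 6, 8], [2, 5], [4], [7]].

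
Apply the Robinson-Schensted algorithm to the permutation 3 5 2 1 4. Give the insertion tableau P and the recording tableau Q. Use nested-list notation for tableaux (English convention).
P = [[1, 4], [2, 5], [3]], Q = [[1, 2], [3, 5], [4]]

Insert each entry of the permutation into P by Schensted row insertion, recording in Q the position of each new cell.

Insert 3: appended to row 1. P = [[3]], Q = [[1]].
Insert 5: appended to row 1. P = [[3, 5]], Q = [[1, 2]].
Insert 2: 2 bumps 3 from row 1; 3 starts row 2. P = [[2, 5], [3]], Q = [[1, 2], [3]].
Insert 1: 1 bumps 2 from row 1; 2 bumps 3 from row 2; 3 starts row 3. P = [[1, 5], [2], [3]], Q = [[1, 2], [3], [4]].
Insert 4: 4 bumps 5 from row 1; 5 appends to row 2. P = [[1, 4], [2, 5], [3]], Q = [[1, 2], [3, 5], [4]].

So P = [[1, 4], [2, 5], [3]], Q = [[1, 2], [3, 5], [4]].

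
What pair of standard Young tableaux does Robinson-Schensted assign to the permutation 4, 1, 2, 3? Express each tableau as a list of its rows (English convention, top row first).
Insert each entry of the permutation into P by Schensted row insertion, recording in Q the position of each new cell.

Insert 4: appended to row 1. P = [[4]].
Insert 1: 1 bumps 4 from row 1; 4 starts row 2. P = [[1], [4]].
Insert 2: appended to row 1. P = [[1, 2], [4]].
Insert 3: appended to row 1. P = [[1, 2, 3], [4]].

So P = [[1, 2, 3], [4]], Q = [[1, 3, 4], [2]].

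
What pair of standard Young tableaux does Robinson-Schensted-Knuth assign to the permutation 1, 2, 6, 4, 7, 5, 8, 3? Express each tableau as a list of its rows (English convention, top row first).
P = [[1, 2, 3, 5, 8], [4, 7], [6]], Q = [[1, 2, 3, 5, 7], [4, 6], [8]]

Insert each entry of the permutation into P by Schensted row insertion, recording in Q the position of each new cell.

Insert 1: appended to row 1. P = [[1]].
Insert 2: appended to row 1. P = [[1, 2]].
Insert 6: appended to row 1. P = [[1, 2, 6]].
Insert 4: 4 bumps 6 from row 1; 6 starts row 2. P = [[1, 2, 4], [6]].
Insert 7: appended to row 1. P = [[1, 2, 4, 7], [6]].
Insert 5: 5 bumps 7 from row 1; 7 appends to row 2. P = [[1, 2, 4, 5], [6, 7]].
Insert 8: appended to row 1. P = [[1, 2, 4, 5, 8], [6, 7]].
Insert 3: 3 bumps 4 from row 1; 4 bumps 6 from row 2; 6 starts row 3. P = [[1, 2, 3, 5, 8], [4, 7], [6]].

So P = [[1, 2, 3, 5, 8], [4, 7], [6]], Q = [[1, 2, 3, 5, 7], [4, 6], [8]].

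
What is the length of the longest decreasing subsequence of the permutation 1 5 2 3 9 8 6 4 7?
4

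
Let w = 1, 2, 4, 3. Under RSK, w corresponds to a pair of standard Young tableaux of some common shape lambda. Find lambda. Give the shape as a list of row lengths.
Row-insert each entry into an empty tableau.

After inserting 1: P = [[1]].
After inserting 2: P = [[1, 2]].
After inserting 4: P = [[1, 2, 4]].
After inserting 3: P = [[1, 2, 3], [4]].

The final insertion tableau P = [[1, 2, 3], [4]] has shape [3, 1].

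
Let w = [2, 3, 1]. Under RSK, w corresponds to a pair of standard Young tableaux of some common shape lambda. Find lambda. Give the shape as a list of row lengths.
Row-insert each entry into an empty tableau.

After inserting 2: P = [[2]].
After inserting 3: P = [[2, 3]].
After inserting 1: P = [[1, 3], [2]].

The final insertion tableau P = [[1, 3], [2]] has shape [2, 1].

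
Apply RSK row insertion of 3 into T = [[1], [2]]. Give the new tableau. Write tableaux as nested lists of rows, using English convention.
3 is larger than every entry of row 1, so it is appended to row 1. The new tableau is [[1, 3], [2]].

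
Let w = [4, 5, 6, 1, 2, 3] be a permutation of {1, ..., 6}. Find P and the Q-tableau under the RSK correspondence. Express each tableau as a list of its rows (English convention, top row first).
P = [[1, 2, 3], [4, 5, 6]], Q = [[1, 2, 3], [4, 5, 6]]

Insert each entry of the permutation into P by Schensted row insertion, recording in Q the position of each new cell.

Insert 4: appended to row 1. P = [[4]], Q = [[1]].
Insert 5: appended to row 1. P = [[4, 5]], Q = [[1, 2]].
Insert 6: appended to row 1. P = [[4, 5, 6]], Q = [[1, 2, 3]].
Insert 1: 1 bumps 4 from row 1; 4 starts row 2. P = [[1, 5, 6], [4]], Q = [[1, 2, 3], [4]].
Insert 2: 2 bumps 5 from row 1; 5 appends to row 2. P = [[1, 2, 6], [4, 5]], Q = [[1, 2, 3], [4, 5]].
Insert 3: 3 bumps 6 from row 1; 6 appends to row 2. P = [[1, 2, 3], [4, 5, 6]], Q = [[1, 2, 3], [4, 5, 6]].

So P = [[1, 2, 3], [4, 5, 6]], Q = [[1, 2, 3], [4, 5, 6]].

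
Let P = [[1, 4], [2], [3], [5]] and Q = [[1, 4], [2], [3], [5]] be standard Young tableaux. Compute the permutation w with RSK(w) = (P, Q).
5 3 2 4 1

Reverse the RSK construction: for i from n down to 1, find the cell of Q containing i, remove the entry at that cell from P, and reverse-bump it up through P; the value ejected from row 1 is w(i).

Step i=5: Q has 5 at row 4, column 1; remove 5 from row 4 of P and reverse-bump: 5 enters row 3 and ejects 3; 3 enters row 2 and ejects 2; 2 enters row 1 and ejects 1. So w(5) = 1. P is now [[2, 4], [3], [5]].
Step i=4: Q has 4 at row 1, column 2; remove that cell from P, ejecting 4. So w(4) = 4. P is now [[2], [3], [5]].
Step i=3: Q has 3 at row 3, column 1; remove 5 from row 3 of P and reverse-bump: 5 enters row 2 and ejects 3; 3 enters row 1 and ejects 2. So w(3) = 2. P is now [[3], [5]].
Step i=2: Q has 2 at row 2, column 1; remove 5 from row 2 of P and reverse-bump: 5 enters row 1 and ejects 3. So w(2) = 3. P is now [[5]].
Step i=1: Q has 1 at row 1, column 1; remove that cell from P, ejecting 5. So w(1) = 5. P is now [].

So w = 5 3 2 4 1.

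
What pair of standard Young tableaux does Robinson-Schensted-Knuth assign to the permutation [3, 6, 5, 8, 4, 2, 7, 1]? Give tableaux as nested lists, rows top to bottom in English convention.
Insert each entry of the permutation into P by Schensted row insertion, recording in Q the position of each new cell.

After inserting 3: P = [[3]].
After inserting 6: P = [[3, 6]].
After inserting 5: P = [[3, 5], [6]].
After inserting 8: P = [[3, 5, 8], [6]].
After inserting 4: P = [[3, 4, 8], [5], [6]].
After inserting 2: P = [[2, 4, 8], [3], [5], [6]].
After inserting 7: P = [[2, 4, 7], [3, 8], [5], [6]].
After inserting 1: P = [[1, 4, 7], [2, 8], [3], [5], [6]].

So P = [[1, 4, 7], [2, 8], [3], [5], [6]], Q = [[1, 2, 4], [3, 7], [5], [6], [8]].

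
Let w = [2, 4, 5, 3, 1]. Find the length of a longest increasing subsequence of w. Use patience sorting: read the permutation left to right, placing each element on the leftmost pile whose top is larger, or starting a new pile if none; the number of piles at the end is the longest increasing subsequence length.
2: new pile. tops = [2]
4: new pile. tops = [2, 4]
5: new pile. tops = [2, 4, 5]
3: onto pile 2 (replacing 4). tops = [2, 3, 5]
1: onto pile 1 (replacing 2). tops = [1, 3, 5]

3 piles, so the longest increasing subsequence has length 3.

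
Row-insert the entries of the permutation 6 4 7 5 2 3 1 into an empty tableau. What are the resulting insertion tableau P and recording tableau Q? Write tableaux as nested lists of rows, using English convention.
Insert each entry of the permutation into P by Schensted row insertion, recording in Q the position of each new cell.

Insert 6: appended to row 1. P = [[6]].
Insert 4: 4 bumps 6 from row 1; 6 starts row 2. P = [[4], [6]].
Insert 7: appended to row 1. P = [[4, 7], [6]].
Insert 5: 5 bumps 7 from row 1; 7 appends to row 2. P = [[4, 5], [6, 7]].
Insert 2: 2 bumps 4 from row 1; 4 bumps 6 from row 2; 6 starts row 3. P = [[2, 5], [4, 7], [6]].
Insert 3: 3 bumps 5 from row 1; 5 bumps 7 from row 2; 7 appends to row 3. P = [[2, 3], [4, 5], [6, 7]].
Insert 1: 1 bumps 2 from row 1; 2 bumps 4 from row 2; 4 bumps 6 from row 3; 6 starts row 4. P = [[1, 3], [2, 5], [4, 7], [6]].

So P = [[1, 3], [2, 5], [4, 7], [6]], Q = [[1, 3], [2, 4], [5, 6], [7]].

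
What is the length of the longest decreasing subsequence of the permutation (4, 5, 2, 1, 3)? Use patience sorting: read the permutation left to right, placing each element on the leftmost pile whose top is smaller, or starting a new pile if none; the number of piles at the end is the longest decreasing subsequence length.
4: new pile. tops = [4]
5: onto pile 1 (replacing 4). tops = [5]
2: new pile. tops = [5, 2]
1: new pile. tops = [5, 2, 1]
3: onto pile 2 (replacing 2). tops = [5, 3, 1]

3 piles, so the longest decreasing subsequence has length 3.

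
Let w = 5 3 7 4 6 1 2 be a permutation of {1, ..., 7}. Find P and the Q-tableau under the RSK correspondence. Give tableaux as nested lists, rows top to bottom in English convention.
P = [[1, 2, 6], [3, 4], [5, 7]], Q = [[1, 3, 5], [2, 4], [6, 7]]

Insert each entry of the permutation into P by Schensted row insertion, recording in Q the position of each new cell.

Insert 5: appended to row 1. P = [[5]].
Insert 3: 3 bumps 5 from row 1; 5 starts row 2. P = [[3], [5]].
Insert 7: appended to row 1. P = [[3, 7], [5]].
Insert 4: 4 bumps 7 from row 1; 7 appends to row 2. P = [[3, 4], [5, 7]].
Insert 6: appended to row 1. P = [[3, 4, 6], [5, 7]].
Insert 1: 1 bumps 3 from row 1; 3 bumps 5 from row 2; 5 starts row 3. P = [[1, 4, 6], [3, 7], [5]].
Insert 2: 2 bumps 4 from row 1; 4 bumps 7 from row 2; 7 appends to row 3. P = [[1, 2, 6], [3, 4], [5, 7]].

So P = [[1, 2, 6], [3, 4], [5, 7]], Q = [[1, 3, 5], [2, 4], [6, 7]].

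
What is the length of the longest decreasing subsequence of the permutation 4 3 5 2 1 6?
4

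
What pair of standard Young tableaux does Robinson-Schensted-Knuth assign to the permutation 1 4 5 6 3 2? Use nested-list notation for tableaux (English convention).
Insert each entry of the permutation into P by Schensted row insertion, recording in Q the position of each new cell.

Insert 1: appended to row 1. P = [[1]].
Insert 4: appended to row 1. P = [[1, 4]].
Insert 5: appended to row 1. P = [[1, 4, 5]].
Insert 6: appended to row 1. P = [[1, 4, 5, 6]].
Insert 3: 3 bumps 4 from row 1; 4 starts row 2. P = [[1, 3, 5, 6], [4]].
Insert 2: 2 bumps 3 from row 1; 3 bumps 4 from row 2; 4 starts row 3. P = [[1, 2, 5, 6], [3], [4]].

So P = [[1, 2, 5, 6], [3], [4]], Q = [[1, 2, 3, 4], [5], [6]].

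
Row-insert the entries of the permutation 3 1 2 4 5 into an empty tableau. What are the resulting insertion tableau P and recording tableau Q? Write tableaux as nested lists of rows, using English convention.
Insert each entry of the permutation into P by Schensted row insertion, recording in Q the position of each new cell.

Insert 3: appended to row 1. P = [[3]].
Insert 1: 1 bumps 3 from row 1; 3 starts row 2. P = [[1], [3]].
Insert 2: appended to row 1. P = [[1, 2], [3]].
Insert 4: appended to row 1. P = [[1, 2, 4], [3]].
Insert 5: appended to row 1. P = [[1, 2, 4, 5], [3]].

So P = [[1, 2, 4, 5], [3]], Q = [[1, 3, 4, 5], [2]].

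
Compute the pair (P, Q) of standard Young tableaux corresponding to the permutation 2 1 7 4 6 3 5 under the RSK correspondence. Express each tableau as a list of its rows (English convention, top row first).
P = [[1, 3, 5], [2, 4, 6], [7]], Q = [[1, 3, 5], [2, 4, 7], [6]]

Insert each entry of the permutation into P by Schensted row insertion, recording in Q the position of each new cell.

Insert 2: appended to row 1. P = [[2]], Q = [[1]].
Insert 1: 1 bumps 2 from row 1; 2 starts row 2. P = [[1], [2]], Q = [[1], [2]].
Insert 7: appended to row 1. P = [[1, 7], [2]], Q = [[1, 3], [2]].
Insert 4: 4 bumps 7 from row 1; 7 appends to row 2. P = [[1, 4], [2, 7]], Q = [[1, 3], [2, 4]].
Insert 6: appended to row 1. P = [[1, 4, 6], [2, 7]], Q = [[1, 3, 5], [2, 4]].
Insert 3: 3 bumps 4 from row 1; 4 bumps 7 from row 2; 7 starts row 3. P = [[1, 3, 6], [2, 4], [7]], Q = [[1, 3, 5], [2, 4], [6]].
Insert 5: 5 bumps 6 from row 1; 6 appends to row 2. P = [[1, 3, 5], [2, 4, 6], [7]], Q = [[1, 3, 5], [2, 4, 7], [6]].

So P = [[1, 3, 5], [2, 4, 6], [7]], Q = [[1, 3, 5], [2, 4, 7], [6]].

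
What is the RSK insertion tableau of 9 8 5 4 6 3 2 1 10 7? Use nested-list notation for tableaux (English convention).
P = [[1, 6, 7], [2, 10], [3], [4], [5], [8], [9]]

Insert 9: appended to row 1. P = [[9]].
Insert 8: 8 bumps 9 from row 1; 9 starts row 2. P = [[8], [9]].
Insert 5: 5 bumps 8 from row 1; 8 bumps 9 from row 2; 9 starts row 3. P = [[5], [8], [9]].
Insert 4: 4 bumps 5 from row 1; 5 bumps 8 from row 2; 8 bumps 9 from row 3; 9 starts row 4. P = [[4], [5], [8], [9]].
Insert 6: appended to row 1. P = [[4, 6], [5], [8], [9]].
Insert 3: 3 bumps 4 from row 1; 4 bumps 5 from row 2; 5 bumps 8 from row 3; 8 bumps 9 from row 4; 9 starts row 5. P = [[3, 6], [4], [5], [8], [9]].
Insert 2: 2 bumps 3 from row 1; 3 bumps 4 from row 2; 4 bumps 5 from row 3; 5 bumps 8 from row 4; 8 bumps 9 from row 5; 9 starts row 6. P = [[2, 6], [3], [4], [5], [8], [9]].
Insert 1: 1 bumps 2 from row 1; 2 bumps 3 from row 2; 3 bumps 4 from row 3; 4 bumps 5 from row 4; 5 bumps 8 from row 5; 8 bumps 9 from row 6; 9 starts row 7. P = [[1, 6], [2], [3], [4], [5], [8], [9]].
Insert 10: appended to row 1. P = [[1, 6, 10], [2], [3], [4], [5], [8], [9]].
Insert 7: 7 bumps 10 from row 1; 10 appends to row 2. P = [[1, 6, 7], [2, 10], [3], [4], [5], [8], [9]].

So P = [[1, 6, 7], [2, 10], [3], [4], [5], [8], [9]].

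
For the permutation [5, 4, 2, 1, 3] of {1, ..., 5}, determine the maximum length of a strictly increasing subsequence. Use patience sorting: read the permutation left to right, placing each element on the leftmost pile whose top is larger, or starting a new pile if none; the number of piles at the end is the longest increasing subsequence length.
2

5: new pile. tops = [5]
4: onto pile 1 (replacing 5). tops = [4]
2: onto pile 1 (replacing 4). tops = [2]
1: onto pile 1 (replacing 2). tops = [1]
3: new pile. tops = [1, 3]

2 piles, so the longest increasing subsequence has length 2.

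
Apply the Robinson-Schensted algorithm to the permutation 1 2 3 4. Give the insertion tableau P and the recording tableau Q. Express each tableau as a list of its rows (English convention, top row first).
P = [[1, 2, 3, 4]], Q = [[1, 2, 3, 4]]

Insert each entry of the permutation into P by Schensted row insertion, recording in Q the position of each new cell.

After inserting 1: P = [[1]].
After inserting 2: P = [[1, 2]].
After inserting 3: P = [[1, 2, 3]].
After inserting 4: P = [[1, 2, 3, 4]].

So P = [[1, 2, 3, 4]], Q = [[1, 2, 3, 4]].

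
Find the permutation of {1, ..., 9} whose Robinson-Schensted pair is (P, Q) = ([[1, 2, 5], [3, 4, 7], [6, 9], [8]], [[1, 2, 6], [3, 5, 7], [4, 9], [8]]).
3 8 6 1 4 9 7 2 5

Reverse RSK: for i = n, n-1, ..., 1, locate i in Q, remove the corresponding corner cell from P, and reverse-bump its entry up through P; the value ejected from row 1 is w(i).

So w = 3 8 6 1 4 9 7 2 5.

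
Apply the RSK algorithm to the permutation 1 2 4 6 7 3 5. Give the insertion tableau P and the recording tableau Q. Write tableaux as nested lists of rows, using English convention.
Insert each entry of the permutation into P by Schensted row insertion, recording in Q the position of each new cell.

After inserting 1: P = [[1]].
After inserting 2: P = [[1, 2]].
After inserting 4: P = [[1, 2, 4]].
After inserting 6: P = [[1, 2, 4, 6]].
After inserting 7: P = [[1, 2, 4, 6, 7]].
After inserting 3: P = [[1, 2, 3, 6, 7], [4]].
After inserting 5: P = [[1, 2, 3, 5, 7], [4, 6]].

So P = [[1, 2, 3, 5, 7], [4, 6]], Q = [[1, 2, 3, 4, 5], [6, 7]].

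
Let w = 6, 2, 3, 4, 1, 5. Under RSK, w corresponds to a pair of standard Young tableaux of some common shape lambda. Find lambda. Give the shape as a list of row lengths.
[4, 1, 1]

Row-insert each entry into an empty tableau.

After inserting 6: P = [[6]].
After inserting 2: P = [[2], [6]].
After inserting 3: P = [[2, 3], [6]].
After inserting 4: P = [[2, 3, 4], [6]].
After inserting 1: P = [[1, 3, 4], [2], [6]].
After inserting 5: P = [[1, 3, 4, 5], [2], [6]].

The final insertion tableau P = [[1, 3, 4, 5], [2], [6]] has shape [4, 1, 1].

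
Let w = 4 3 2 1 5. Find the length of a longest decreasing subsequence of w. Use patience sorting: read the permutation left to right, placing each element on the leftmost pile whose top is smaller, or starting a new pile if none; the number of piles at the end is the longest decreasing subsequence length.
4

4: new pile. tops = [4]
3: new pile. tops = [4, 3]
2: new pile. tops = [4, 3, 2]
1: new pile. tops = [4, 3, 2, 1]
5: onto pile 1 (replacing 4). tops = [5, 3, 2, 1]

4 piles, so the longest decreasing subsequence has length 4.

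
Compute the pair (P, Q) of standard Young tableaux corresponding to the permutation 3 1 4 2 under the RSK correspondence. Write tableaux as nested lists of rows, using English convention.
P = [[1, 2], [3, 4]], Q = [[1, 3], [2, 4]]

Insert each entry of the permutation into P by Schensted row insertion, recording in Q the position of each new cell.

After inserting 3: P = [[3]].
After inserting 1: P = [[1], [3]].
After inserting 4: P = [[1, 4], [3]].
After inserting 2: P = [[1, 2], [3, 4]].

So P = [[1, 2], [3, 4]], Q = [[1, 3], [2, 4]].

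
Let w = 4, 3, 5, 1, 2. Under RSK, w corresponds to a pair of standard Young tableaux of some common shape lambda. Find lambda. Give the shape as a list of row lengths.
Row-insert each entry into an empty tableau.

After inserting 4: P = [[4]].
After inserting 3: P = [[3], [4]].
After inserting 5: P = [[3, 5], [4]].
After inserting 1: P = [[1, 5], [3], [4]].
After inserting 2: P = [[1, 2], [3, 5], [4]].

The final insertion tableau P = [[1, 2], [3, 5], [4]] has shape [2, 2, 1].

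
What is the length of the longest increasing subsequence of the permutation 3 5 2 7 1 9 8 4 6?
4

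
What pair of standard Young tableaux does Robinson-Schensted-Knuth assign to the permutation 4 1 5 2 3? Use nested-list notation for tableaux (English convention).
P = [[1, 2, 3], [4, 5]], Q = [[1, 3, 5], [2, 4]]

Insert each entry of the permutation into P by Schensted row insertion, recording in Q the position of each new cell.

Insert 4: appended to row 1. P = [[4]].
Insert 1: 1 bumps 4 from row 1; 4 starts row 2. P = [[1], [4]].
Insert 5: appended to row 1. P = [[1, 5], [4]].
Insert 2: 2 bumps 5 from row 1; 5 appends to row 2. P = [[1, 2], [4, 5]].
Insert 3: appended to row 1. P = [[1, 2, 3], [4, 5]].

So P = [[1, 2, 3], [4, 5]], Q = [[1, 3, 5], [2, 4]].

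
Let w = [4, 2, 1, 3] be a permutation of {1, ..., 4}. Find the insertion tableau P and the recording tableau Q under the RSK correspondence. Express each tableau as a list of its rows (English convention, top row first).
P = [[1, 3], [2], [4]], Q = [[1, 4], [2], [3]]

Insert each entry of the permutation into P by Schensted row insertion, recording in Q the position of each new cell.

Insert 4: appended to row 1. P = [[4]].
Insert 2: 2 bumps 4 from row 1; 4 starts row 2. P = [[2], [4]].
Insert 1: 1 bumps 2 from row 1; 2 bumps 4 from row 2; 4 starts row 3. P = [[1], [2], [4]].
Insert 3: appended to row 1. P = [[1, 3], [2], [4]].

So P = [[1, 3], [2], [4]], Q = [[1, 4], [2], [3]].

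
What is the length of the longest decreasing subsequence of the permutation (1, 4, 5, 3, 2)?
3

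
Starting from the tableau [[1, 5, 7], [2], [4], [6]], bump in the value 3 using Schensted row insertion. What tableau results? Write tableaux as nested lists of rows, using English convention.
[[1, 3, 7], [2, 5], [4], [6]]

In row 1, 3 replaces 5 (the leftmost entry greater than 3); 5 is bumped to row 2. 5 is appended to row 2. The new tableau is [[1, 3, 7], [2, 5], [4], [6]].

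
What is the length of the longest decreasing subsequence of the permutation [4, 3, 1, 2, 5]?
3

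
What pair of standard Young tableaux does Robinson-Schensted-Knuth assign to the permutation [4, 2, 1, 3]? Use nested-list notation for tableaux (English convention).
Insert each entry of the permutation into P by Schensted row insertion, recording in Q the position of each new cell.

Insert 4: appended to row 1. P = [[4]].
Insert 2: 2 bumps 4 from row 1; 4 starts row 2. P = [[2], [4]].
Insert 1: 1 bumps 2 from row 1; 2 bumps 4 from row 2; 4 starts row 3. P = [[1], [2], [4]].
Insert 3: appended to row 1. P = [[1, 3], [2], [4]].

So P = [[1, 3], [2], [4]], Q = [[1, 4], [2], [3]].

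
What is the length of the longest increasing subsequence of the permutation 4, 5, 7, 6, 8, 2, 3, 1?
4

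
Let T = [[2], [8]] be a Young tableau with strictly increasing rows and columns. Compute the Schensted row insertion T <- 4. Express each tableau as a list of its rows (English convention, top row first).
4 is larger than every entry of row 1, so it is appended to row 1. The new tableau is [[2, 4], [8]].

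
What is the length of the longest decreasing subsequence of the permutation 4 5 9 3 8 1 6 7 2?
4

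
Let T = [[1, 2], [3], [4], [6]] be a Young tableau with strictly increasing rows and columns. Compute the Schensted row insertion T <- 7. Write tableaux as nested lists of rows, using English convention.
7 is larger than every entry of row 1, so it is appended to row 1. The new tableau is [[1, 2, 7], [3], [4], [6]].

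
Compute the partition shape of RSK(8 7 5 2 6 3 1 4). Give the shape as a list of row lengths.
Row-insert each entry into an empty tableau.

After inserting 8: P = [[8]].
After inserting 7: P = [[7], [8]].
After inserting 5: P = [[5], [7], [8]].
After inserting 2: P = [[2], [5], [7], [8]].
After inserting 6: P = [[2, 6], [5], [7], [8]].
After inserting 3: P = [[2, 3], [5, 6], [7], [8]].
After inserting 1: P = [[1, 3], [2, 6], [5], [7], [8]].
After inserting 4: P = [[1, 3, 4], [2, 6], [5], [7], [8]].

The final insertion tableau P = [[1, 3, 4], [2, 6], [5], [7], [8]] has shape [3, 2, 1, 1, 1].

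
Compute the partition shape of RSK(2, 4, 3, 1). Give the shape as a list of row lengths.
[2, 1, 1]

Row-insert each entry into an empty tableau.

After inserting 2: P = [[2]].
After inserting 4: P = [[2, 4]].
After inserting 3: P = [[2, 3], [4]].
After inserting 1: P = [[1, 3], [2], [4]].

The final insertion tableau P = [[1, 3], [2], [4]] has shape [2, 1, 1].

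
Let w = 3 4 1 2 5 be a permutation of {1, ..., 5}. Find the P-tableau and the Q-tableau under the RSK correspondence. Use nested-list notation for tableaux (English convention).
P = [[1, 2, 5], [3, 4]], Q = [[1, 2, 5], [3, 4]]

Insert each entry of the permutation into P by Schensted row insertion, recording in Q the position of each new cell.

Insert 3: appended to row 1. P = [[3]].
Insert 4: appended to row 1. P = [[3, 4]].
Insert 1: 1 bumps 3 from row 1; 3 starts row 2. P = [[1, 4], [3]].
Insert 2: 2 bumps 4 from row 1; 4 appends to row 2. P = [[1, 2], [3, 4]].
Insert 5: appended to row 1. P = [[1, 2, 5], [3, 4]].

So P = [[1, 2, 5], [3, 4]], Q = [[1, 2, 5], [3, 4]].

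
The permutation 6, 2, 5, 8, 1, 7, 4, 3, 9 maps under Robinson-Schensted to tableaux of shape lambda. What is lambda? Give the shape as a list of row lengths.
[4, 2, 2, 1]

Row-insert each entry into an empty tableau.

After inserting 6: P = [[6]].
After inserting 2: P = [[2], [6]].
After inserting 5: P = [[2, 5], [6]].
After inserting 8: P = [[2, 5, 8], [6]].
After inserting 1: P = [[1, 5, 8], [2], [6]].
After inserting 7: P = [[1, 5, 7], [2, 8], [6]].
After inserting 4: P = [[1, 4, 7], [2, 5], [6, 8]].
After inserting 3: P = [[1, 3, 7], [2, 4], [5, 8], [6]].
After inserting 9: P = [[1, 3, 7, 9], [2, 4], [5, 8], [6]].

The final insertion tableau P = [[1, 3, 7, 9], [2, 4], [5, 8], [6]] has shape [4, 2, 2, 1].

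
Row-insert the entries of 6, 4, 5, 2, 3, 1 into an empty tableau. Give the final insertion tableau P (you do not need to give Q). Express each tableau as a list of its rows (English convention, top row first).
P = [[1, 3], [2, 5], [4], [6]]

Insert 6: appended to row 1. P = [[6]].
Insert 4: 4 bumps 6 from row 1; 6 starts row 2. P = [[4], [6]].
Insert 5: appended to row 1. P = [[4, 5], [6]].
Insert 2: 2 bumps 4 from row 1; 4 bumps 6 from row 2; 6 starts row 3. P = [[2, 5], [4], [6]].
Insert 3: 3 bumps 5 from row 1; 5 appends to row 2. P = [[2, 3], [4, 5], [6]].
Insert 1: 1 bumps 2 from row 1; 2 bumps 4 from row 2; 4 bumps 6 from row 3; 6 starts row 4. P = [[1, 3], [2, 5], [4], [6]].

So P = [[1, 3], [2, 5], [4], [6]].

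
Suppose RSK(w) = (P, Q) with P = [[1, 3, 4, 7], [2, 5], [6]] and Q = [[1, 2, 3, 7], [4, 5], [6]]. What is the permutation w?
2 3 6 1 5 4 7

Reverse the RSK construction: for i from n down to 1, find the cell of Q containing i, remove the entry at that cell from P, and reverse-bump it up through P; the value ejected from row 1 is w(i).

Step i=7: Q has 7 at row 1, column 4; remove that cell from P, ejecting 7. So w(7) = 7. P is now [[1, 3, 4], [2, 5], [6]].
Step i=6: Q has 6 at row 3, column 1; remove 6 from row 3 of P and reverse-bump: 6 enters row 2 and ejects 5; 5 enters row 1 and ejects 4. So w(6) = 4. P is now [[1, 3, 5], [2, 6]].
Step i=5: Q has 5 at row 2, column 2; remove 6 from row 2 of P and reverse-bump: 6 enters row 1 and ejects 5. So w(5) = 5. P is now [[1, 3, 6], [2]].
Step i=4: Q has 4 at row 2, column 1; remove 2 from row 2 of P and reverse-bump: 2 enters row 1 and ejects 1. So w(4) = 1. P is now [[2, 3, 6]].
Step i=3: Q has 3 at row 1, column 3; remove that cell from P, ejecting 6. So w(3) = 6. P is now [[2, 3]].
Step i=2: Q has 2 at row 1, column 2; remove that cell from P, ejecting 3. So w(2) = 3. P is now [[2]].
Step i=1: Q has 1 at row 1, column 1; remove that cell from P, ejecting 2. So w(1) = 2. P is now [].

So w = 2 3 6 1 5 4 7.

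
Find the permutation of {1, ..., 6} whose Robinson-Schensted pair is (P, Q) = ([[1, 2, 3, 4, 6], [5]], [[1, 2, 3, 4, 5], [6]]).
1 2 3 5 6 4

Reverse the RSK construction: for i from n down to 1, find the cell of Q containing i, remove the entry at that cell from P, and reverse-bump it up through P; the value ejected from row 1 is w(i).

Step i=6: Q has 6 at row 2, column 1; remove 5 from row 2 of P and reverse-bump: 5 enters row 1 and ejects 4. So w(6) = 4. P is now [[1, 2, 3, 5, 6]].
Step i=5: Q has 5 at row 1, column 5; remove that cell from P, ejecting 6. So w(5) = 6. P is now [[1, 2, 3, 5]].
Step i=4: Q has 4 at row 1, column 4; remove that cell from P, ejecting 5. So w(4) = 5. P is now [[1, 2, 3]].
Step i=3: Q has 3 at row 1, column 3; remove that cell from P, ejecting 3. So w(3) = 3. P is now [[1, 2]].
Step i=2: Q has 2 at row 1, column 2; remove that cell from P, ejecting 2. So w(2) = 2. P is now [[1]].
Step i=1: Q has 1 at row 1, column 1; remove that cell from P, ejecting 1. So w(1) = 1. P is now [].

So w = 1 2 3 5 6 4.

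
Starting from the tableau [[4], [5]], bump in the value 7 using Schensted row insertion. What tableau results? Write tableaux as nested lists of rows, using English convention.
[[4, 7], [5]]

7 is larger than every entry of row 1, so it is appended to row 1. The new tableau is [[4, 7], [5]].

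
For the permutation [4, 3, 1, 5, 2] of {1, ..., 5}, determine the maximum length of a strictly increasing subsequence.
2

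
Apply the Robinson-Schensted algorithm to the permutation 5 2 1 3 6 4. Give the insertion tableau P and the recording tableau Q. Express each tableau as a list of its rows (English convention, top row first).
Insert each entry of the permutation into P by Schensted row insertion, recording in Q the position of each new cell.

Insert 5: appended to row 1. P = [[5]].
Insert 2: 2 bumps 5 from row 1; 5 starts row 2. P = [[2], [5]].
Insert 1: 1 bumps 2 from row 1; 2 bumps 5 from row 2; 5 starts row 3. P = [[1], [2], [5]].
Insert 3: appended to row 1. P = [[1, 3], [2], [5]].
Insert 6: appended to row 1. P = [[1, 3, 6], [2], [5]].
Insert 4: 4 bumps 6 from row 1; 6 appends to row 2. P = [[1, 3, 4], [2, 6], [5]].

So P = [[1, 3, 4], [2, 6], [5]], Q = [[1, 4, 5], [2, 6], [3]].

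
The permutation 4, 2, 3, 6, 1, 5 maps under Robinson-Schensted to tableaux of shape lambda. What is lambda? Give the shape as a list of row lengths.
Row-insert each entry into an empty tableau.

After inserting 4: P = [[4]].
After inserting 2: P = [[2], [4]].
After inserting 3: P = [[2, 3], [4]].
After inserting 6: P = [[2, 3, 6], [4]].
After inserting 1: P = [[1, 3, 6], [2], [4]].
After inserting 5: P = [[1, 3, 5], [2, 6], [4]].

The final insertion tableau P = [[1, 3, 5], [2, 6], [4]] has shape [3, 2, 1].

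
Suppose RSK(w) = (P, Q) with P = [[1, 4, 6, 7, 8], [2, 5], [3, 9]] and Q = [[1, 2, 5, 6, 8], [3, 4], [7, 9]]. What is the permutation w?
3 9 2 5 6 7 1 8 4

Reverse RSK: for i = n, n-1, ..., 1, locate i in Q, remove the corresponding corner cell from P, and reverse-bump its entry up through P; the value ejected from row 1 is w(i).

So w = 3 9 2 5 6 7 1 8 4.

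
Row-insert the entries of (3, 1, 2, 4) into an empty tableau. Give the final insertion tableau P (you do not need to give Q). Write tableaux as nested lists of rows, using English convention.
Insert 3: appended to row 1. P = [[3]].
Insert 1: 1 bumps 3 from row 1; 3 starts row 2. P = [[1], [3]].
Insert 2: appended to row 1. P = [[1, 2], [3]].
Insert 4: appended to row 1. P = [[1, 2, 4], [3]].

So P = [[1, 2, 4], [3]].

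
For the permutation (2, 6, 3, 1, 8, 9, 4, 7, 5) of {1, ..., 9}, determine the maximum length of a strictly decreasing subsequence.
3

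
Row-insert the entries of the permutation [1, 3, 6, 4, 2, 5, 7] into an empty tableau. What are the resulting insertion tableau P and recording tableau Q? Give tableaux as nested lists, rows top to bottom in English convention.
Insert each entry of the permutation into P by Schensted row insertion, recording in Q the position of each new cell.

Insert 1: appended to row 1. P = [[1]].
Insert 3: appended to row 1. P = [[1, 3]].
Insert 6: appended to row 1. P = [[1, 3, 6]].
Insert 4: 4 bumps 6 from row 1; 6 starts row 2. P = [[1, 3, 4], [6]].
Insert 2: 2 bumps 3 from row 1; 3 bumps 6 from row 2; 6 starts row 3. P = [[1, 2, 4], [3], [6]].
Insert 5: appended to row 1. P = [[1, 2, 4, 5], [3], [6]].
Insert 7: appended to row 1. P = [[1, 2, 4, 5, 7], [3], [6]].

So P = [[1, 2, 4, 5, 7], [3], [6]], Q = [[1, 2, 3, 6, 7], [4], [5]].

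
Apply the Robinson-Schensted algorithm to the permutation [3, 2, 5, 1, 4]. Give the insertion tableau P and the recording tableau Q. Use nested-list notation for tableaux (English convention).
Insert each entry of the permutation into P by Schensted row insertion, recording in Q the position of each new cell.

After inserting 3: P = [[3]].
After inserting 2: P = [[2], [3]].
After inserting 5: P = [[2, 5], [3]].
After inserting 1: P = [[1, 5], [2], [3]].
After inserting 4: P = [[1, 4], [2, 5], [3]].

So P = [[1, 4], [2, 5], [3]], Q = [[1, 3], [2, 5], [4]].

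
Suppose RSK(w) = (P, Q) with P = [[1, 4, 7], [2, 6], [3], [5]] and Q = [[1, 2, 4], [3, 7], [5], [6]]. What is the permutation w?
Reverse the RSK construction: for i from n down to 1, find the cell of Q containing i, remove the entry at that cell from P, and reverse-bump it up through P; the value ejected from row 1 is w(i).

Step i=7: Q has 7 at row 2, column 2; remove 6 from row 2 of P and reverse-bump: 6 enters row 1 and ejects 4. So w(7) = 4. P is now [[1, 6, 7], [2], [3], [5]].
Step i=6: Q has 6 at row 4, column 1; remove 5 from row 4 of P and reverse-bump: 5 enters row 3 and ejects 3; 3 enters row 2 and ejects 2; 2 enters row 1 and ejects 1. So w(6) = 1. P is now [[2, 6, 7], [3], [5]].
Step i=5: Q has 5 at row 3, column 1; remove 5 from row 3 of P and reverse-bump: 5 enters row 2 and ejects 3; 3 enters row 1 and ejects 2. So w(5) = 2. P is now [[3, 6, 7], [5]].
Step i=4: Q has 4 at row 1, column 3; remove that cell from P, ejecting 7. So w(4) = 7. P is now [[3, 6], [5]].
Step i=3: Q has 3 at row 2, column 1; remove 5 from row 2 of P and reverse-bump: 5 enters row 1 and ejects 3. So w(3) = 3. P is now [[5, 6]].
Step i=2: Q has 2 at row 1, column 2; remove that cell from P, ejecting 6. So w(2) = 6. P is now [[5]].
Step i=1: Q has 1 at row 1, column 1; remove that cell from P, ejecting 5. So w(1) = 5. P is now [].

So w = 5 6 3 7 2 1 4.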